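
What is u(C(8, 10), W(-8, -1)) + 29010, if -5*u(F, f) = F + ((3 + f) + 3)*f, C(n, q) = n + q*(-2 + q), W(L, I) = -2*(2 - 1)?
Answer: 28994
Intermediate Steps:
W(L, I) = -2 (W(L, I) = -2*1 = -2)
u(F, f) = -F/5 - f*(6 + f)/5 (u(F, f) = -(F + ((3 + f) + 3)*f)/5 = -(F + (6 + f)*f)/5 = -(F + f*(6 + f))/5 = -F/5 - f*(6 + f)/5)
u(C(8, 10), W(-8, -1)) + 29010 = (-6/5*(-2) - (8 + 10² - 2*10)/5 - ⅕*(-2)²) + 29010 = (12/5 - (8 + 100 - 20)/5 - ⅕*4) + 29010 = (12/5 - ⅕*88 - ⅘) + 29010 = (12/5 - 88/5 - ⅘) + 29010 = -16 + 29010 = 28994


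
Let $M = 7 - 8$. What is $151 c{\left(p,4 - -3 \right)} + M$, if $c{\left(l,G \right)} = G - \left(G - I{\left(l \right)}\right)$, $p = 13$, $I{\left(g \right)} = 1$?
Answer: $150$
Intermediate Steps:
$c{\left(l,G \right)} = 1$ ($c{\left(l,G \right)} = G - \left(-1 + G\right) = 1$)
$M = -1$ ($M = 7 - 8 = -1$)
$151 c{\left(p,4 - -3 \right)} + M = 151 \cdot 1 - 1 = 151 - 1 = 150$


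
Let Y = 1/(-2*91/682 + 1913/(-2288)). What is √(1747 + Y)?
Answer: √10686247345299/78231 ≈ 41.786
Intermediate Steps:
Y = -70928/78231 (Y = 1/(-182*1/682 + 1913*(-1/2288)) = 1/(-91/341 - 1913/2288) = 1/(-78231/70928) = -70928/78231 ≈ -0.90665)
√(1747 + Y) = √(1747 - 70928/78231) = √(136598629/78231) = √10686247345299/78231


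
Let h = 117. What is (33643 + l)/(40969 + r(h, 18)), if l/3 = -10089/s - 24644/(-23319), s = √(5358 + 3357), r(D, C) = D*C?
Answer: 261531683/334821975 - 10089*√8715/125132875 ≈ 0.77358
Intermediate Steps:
r(D, C) = C*D
s = √8715 ≈ 93.354
l = 24644/7773 - 10089*√8715/2905 (l = 3*(-10089*√8715/8715 - 24644/(-23319)) = 3*(-3363*√8715/2905 - 24644*(-1/23319)) = 3*(-3363*√8715/2905 + 24644/23319) = 3*(24644/23319 - 3363*√8715/2905) = 24644/7773 - 10089*√8715/2905 ≈ -321.05)
(33643 + l)/(40969 + r(h, 18)) = (33643 + (24644/7773 - 10089*√8715/2905))/(40969 + 18*117) = (261531683/7773 - 10089*√8715/2905)/(40969 + 2106) = (261531683/7773 - 10089*√8715/2905)/43075 = (261531683/7773 - 10089*√8715/2905)*(1/43075) = 261531683/334821975 - 10089*√8715/125132875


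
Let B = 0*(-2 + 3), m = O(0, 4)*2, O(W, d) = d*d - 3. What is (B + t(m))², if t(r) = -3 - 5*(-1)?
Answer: 4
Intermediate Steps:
O(W, d) = -3 + d² (O(W, d) = d² - 3 = -3 + d²)
m = 26 (m = (-3 + 4²)*2 = (-3 + 16)*2 = 13*2 = 26)
t(r) = 2 (t(r) = -3 + 5 = 2)
B = 0 (B = 0*1 = 0)
(B + t(m))² = (0 + 2)² = 2² = 4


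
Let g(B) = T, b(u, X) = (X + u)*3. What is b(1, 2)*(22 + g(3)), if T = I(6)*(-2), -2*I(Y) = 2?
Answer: 216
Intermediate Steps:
I(Y) = -1 (I(Y) = -½*2 = -1)
b(u, X) = 3*X + 3*u
T = 2 (T = -1*(-2) = 2)
g(B) = 2
b(1, 2)*(22 + g(3)) = (3*2 + 3*1)*(22 + 2) = (6 + 3)*24 = 9*24 = 216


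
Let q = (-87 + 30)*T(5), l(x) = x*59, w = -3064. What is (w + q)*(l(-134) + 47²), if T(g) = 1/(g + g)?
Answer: 174880809/10 ≈ 1.7488e+7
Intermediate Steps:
T(g) = 1/(2*g)
l(x) = 59*x
q = -57/10 (q = (-87 + 30)*((½)/5) = -57/(2*5) = -57*⅒ = -57/10 ≈ -5.7000)
(w + q)*(l(-134) + 47²) = (-3064 - 57/10)*(59*(-134) + 47²) = -30697*(-7906 + 2209)/10 = -30697/10*(-5697) = 174880809/10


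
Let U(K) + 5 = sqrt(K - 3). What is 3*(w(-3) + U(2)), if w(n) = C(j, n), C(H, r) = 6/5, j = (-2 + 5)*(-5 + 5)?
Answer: -57/5 + 3*I ≈ -11.4 + 3.0*I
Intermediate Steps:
j = 0 (j = 3*0 = 0)
C(H, r) = 6/5 (C(H, r) = 6*(1/5) = 6/5)
w(n) = 6/5
U(K) = -5 + sqrt(-3 + K) (U(K) = -5 + sqrt(K - 3) = -5 + sqrt(-3 + K))
3*(w(-3) + U(2)) = 3*(6/5 + (-5 + sqrt(-3 + 2))) = 3*(6/5 + (-5 + sqrt(-1))) = 3*(6/5 + (-5 + I)) = 3*(-19/5 + I) = -57/5 + 3*I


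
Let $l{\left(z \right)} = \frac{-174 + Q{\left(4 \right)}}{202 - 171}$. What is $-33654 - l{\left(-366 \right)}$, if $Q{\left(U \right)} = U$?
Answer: $- \frac{1043104}{31} \approx -33649.0$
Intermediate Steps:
$l{\left(z \right)} = - \frac{170}{31}$ ($l{\left(z \right)} = \frac{-174 + 4}{202 - 171} = - \frac{170}{31}$)
$-33654 - l{\left(-366 \right)} = -33654 - - \frac{170}{31} = -33654 + \frac{170}{31} = - \frac{1043104}{31}$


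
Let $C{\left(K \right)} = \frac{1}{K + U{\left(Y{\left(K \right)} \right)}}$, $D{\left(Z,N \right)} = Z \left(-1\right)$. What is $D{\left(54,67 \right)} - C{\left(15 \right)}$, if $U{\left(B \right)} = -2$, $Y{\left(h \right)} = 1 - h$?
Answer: $- \frac{703}{13} \approx -54.077$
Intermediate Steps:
$D{\left(Z,N \right)} = - Z$
$C{\left(K \right)} = \frac{1}{-2 + K}$ ($C{\left(K \right)} = \frac{1}{K - 2} = \frac{1}{-2 + K}$)
$D{\left(54,67 \right)} - C{\left(15 \right)} = \left(-1\right) 54 - \frac{1}{-2 + 15} = -54 - \frac{1}{13} = - \frac{703}{13}$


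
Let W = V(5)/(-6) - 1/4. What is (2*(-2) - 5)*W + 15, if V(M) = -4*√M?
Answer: 69/4 - 6*√5 ≈ 3.8336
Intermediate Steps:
W = -¼ + 2*√5/3 (W = -4*√5/(-6) - 1/4 = -4*√5*(-⅙) - 1*¼ = 2*√5/3 - ¼ = -¼ + 2*√5/3 ≈ 1.2407)
(2*(-2) - 5)*W + 15 = (2*(-2) - 5)*(-¼ + 2*√5/3) + 15 = (-4 - 5)*(-¼ + 2*√5/3) + 15 = -9*(-¼ + 2*√5/3) + 15 = (9/4 - 6*√5) + 15 = 69/4 - 6*√5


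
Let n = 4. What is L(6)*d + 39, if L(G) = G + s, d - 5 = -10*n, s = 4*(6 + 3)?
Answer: -1431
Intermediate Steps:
s = 36 (s = 4*9 = 36)
d = -35 (d = 5 - 10*4 = 5 - 40 = -35)
L(G) = 36 + G (L(G) = G + 36 = 36 + G)
L(6)*d + 39 = (36 + 6)*(-35) + 39 = 42*(-35) + 39 = -1470 + 39 = -1431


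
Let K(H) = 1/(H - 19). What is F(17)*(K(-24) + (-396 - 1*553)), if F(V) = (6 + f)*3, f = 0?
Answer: -734544/43 ≈ -17082.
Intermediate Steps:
F(V) = 18 (F(V) = (6 + 0)*3 = 6*3 = 18)
K(H) = 1/(-19 + H)
F(17)*(K(-24) + (-396 - 1*553)) = 18*(1/(-19 - 24) + (-396 - 1*553)) = 18*(1/(-43) + (-396 - 553)) = 18*(-1/43 - 949) = 18*(-40808/43) = -734544/43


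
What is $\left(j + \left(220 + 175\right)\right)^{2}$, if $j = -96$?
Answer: $89401$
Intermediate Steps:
$\left(j + \left(220 + 175\right)\right)^{2} = \left(-96 + \left(220 + 175\right)\right)^{2} = \left(-96 + 395\right)^{2} = 299^{2} = 89401$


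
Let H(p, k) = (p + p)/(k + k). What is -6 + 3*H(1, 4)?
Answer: -21/4 ≈ -5.2500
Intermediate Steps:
H(p, k) = p/k (H(p, k) = (2*p)/((2*k)) = (2*p)*(1/(2*k)) = p/k)
-6 + 3*H(1, 4) = -6 + 3*(1/4) = -6 + 3*(1*(¼)) = -6 + 3*(¼) = -6 + ¾ = -21/4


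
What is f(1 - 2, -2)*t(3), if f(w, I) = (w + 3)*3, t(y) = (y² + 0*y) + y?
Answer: 72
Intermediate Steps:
t(y) = y + y² (t(y) = (y² + 0) + y = y² + y = y + y²)
f(w, I) = 9 + 3*w (f(w, I) = (3 + w)*3 = 9 + 3*w)
f(1 - 2, -2)*t(3) = (9 + 3*(1 - 2))*(3*(1 + 3)) = (9 + 3*(-1))*(3*4) = (9 - 3)*12 = 6*12 = 72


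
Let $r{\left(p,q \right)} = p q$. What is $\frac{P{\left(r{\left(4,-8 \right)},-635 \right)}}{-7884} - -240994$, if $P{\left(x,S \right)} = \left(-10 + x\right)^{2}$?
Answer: $\frac{52777637}{219} \approx 2.4099 \cdot 10^{5}$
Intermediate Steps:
$\frac{P{\left(r{\left(4,-8 \right)},-635 \right)}}{-7884} - -240994 = \frac{\left(-10 + 4 \left(-8\right)\right)^{2}}{-7884} - -240994 = \left(-10 - 32\right)^{2} \left(- \frac{1}{7884}\right) + 240994 = \left(-42\right)^{2} \left(- \frac{1}{7884}\right) + 240994 = 1764 \left(- \frac{1}{7884}\right) + 240994 = - \frac{49}{219} + 240994 = \frac{52777637}{219}$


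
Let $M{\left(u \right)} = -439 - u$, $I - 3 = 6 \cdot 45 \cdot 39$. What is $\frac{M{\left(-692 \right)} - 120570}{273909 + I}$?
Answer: $- \frac{120317}{284442} \approx -0.42299$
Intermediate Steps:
$I = 10533$ ($I = 3 + 6 \cdot 45 \cdot 39 = 3 + 270 \cdot 39 = 3 + 10530 = 10533$)
$\frac{M{\left(-692 \right)} - 120570}{273909 + I} = \frac{\left(-439 - -692\right) - 120570}{273909 + 10533} = \frac{\left(-439 + 692\right) - 120570}{284442} = \left(253 - 120570\right) \frac{1}{284442} = \left(-120317\right) \frac{1}{284442} = - \frac{120317}{284442}$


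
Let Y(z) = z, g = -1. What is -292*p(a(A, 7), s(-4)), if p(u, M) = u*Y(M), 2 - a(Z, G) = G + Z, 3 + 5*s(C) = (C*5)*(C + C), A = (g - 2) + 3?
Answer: 45844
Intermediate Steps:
A = 0 (A = (-1 - 2) + 3 = -3 + 3 = 0)
s(C) = -3/5 + 2*C**2 (s(C) = -3/5 + ((C*5)*(C + C))/5 = -3/5 + ((5*C)*(2*C))/5 = -3/5 + (10*C**2)/5 = -3/5 + 2*C**2)
a(Z, G) = 2 - G - Z (a(Z, G) = 2 - (G + Z) = 2 + (-G - Z) = 2 - G - Z)
p(u, M) = M*u (p(u, M) = u*M = M*u)
-292*p(a(A, 7), s(-4)) = -292*(-3/5 + 2*(-4)**2)*(2 - 1*7 - 1*0) = -292*(-3/5 + 2*16)*(2 - 7 + 0) = -292*(-3/5 + 32)*(-5) = -45844*(-5)/5 = -292*(-157) = 45844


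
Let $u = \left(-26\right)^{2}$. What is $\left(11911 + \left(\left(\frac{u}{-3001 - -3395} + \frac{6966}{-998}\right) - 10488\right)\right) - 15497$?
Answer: $- \frac{1384033911}{98303} \approx -14079.0$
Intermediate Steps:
$u = 676$
$\left(11911 + \left(\left(\frac{u}{-3001 - -3395} + \frac{6966}{-998}\right) - 10488\right)\right) - 15497 = \left(11911 + \left(\left(\frac{676}{-3001 - -3395} + \frac{6966}{-998}\right) - 10488\right)\right) - 15497 = \left(11911 - \left(\frac{5236995}{499} - \frac{676}{-3001 + 3395}\right)\right) - 15497 = \left(11911 - \left(\frac{5236995}{499} - \frac{338}{197}\right)\right) - 15497 = \left(11911 + \left(\left(676 \cdot \frac{1}{394} - \frac{3483}{499}\right) - 10488\right)\right) - 15497 = \left(11911 + \left(\left(\frac{338}{197} - \frac{3483}{499}\right) - 10488\right)\right) - 15497 = \left(11911 - \frac{1031519353}{98303}\right) - 15497 = \frac{139367680}{98303} - 15497 = - \frac{1384033911}{98303}$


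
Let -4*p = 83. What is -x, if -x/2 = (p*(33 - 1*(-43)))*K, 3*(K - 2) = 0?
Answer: -6308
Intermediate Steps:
p = -83/4 (p = -1/4*83 = -83/4 ≈ -20.750)
K = 2 (K = 2 + (1/3)*0 = 2 + 0 = 2)
x = 6308 (x = -2*(-83*(33 - 1*(-43))/4)*2 = -2*(-83*(33 + 43)/4)*2 = -2*(-83/4*76)*2 = -(-3154)*2 = -2*(-3154) = 6308)
-x = -1*6308 = -6308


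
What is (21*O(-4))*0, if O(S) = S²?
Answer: 0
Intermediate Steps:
(21*O(-4))*0 = (21*(-4)²)*0 = (21*16)*0 = 336*0 = 0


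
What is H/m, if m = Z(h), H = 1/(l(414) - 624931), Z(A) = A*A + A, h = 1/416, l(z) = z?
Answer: -173056/260423589 ≈ -0.00066452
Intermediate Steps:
h = 1/416 ≈ 0.0024038
Z(A) = A + A² (Z(A) = A² + A = A + A²)
H = -1/624517 (H = 1/(414 - 624931) = 1/(-624517) = -1/624517 ≈ -1.6012e-6)
m = 417/173056 (m = (1 + 1/416)/416 = (1/416)*(417/416) = 417/173056 ≈ 0.0024096)
H/m = -1/(624517*417/173056) = -1/624517*173056/417 = -173056/260423589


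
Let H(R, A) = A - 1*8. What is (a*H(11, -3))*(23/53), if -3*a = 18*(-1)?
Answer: -1518/53 ≈ -28.642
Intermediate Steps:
a = 6 (a = -6*(-1) = -1/3*(-18) = 6)
H(R, A) = -8 + A (H(R, A) = A - 8 = -8 + A)
(a*H(11, -3))*(23/53) = (6*(-8 - 3))*(23/53) = (6*(-11))*(23*(1/53)) = -66*23/53 = -1518/53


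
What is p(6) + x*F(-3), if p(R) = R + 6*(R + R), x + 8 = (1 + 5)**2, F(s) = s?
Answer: -6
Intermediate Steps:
x = 28 (x = -8 + (1 + 5)**2 = -8 + 6**2 = -8 + 36 = 28)
p(R) = 13*R (p(R) = R + 6*(2*R) = R + 12*R = 13*R)
p(6) + x*F(-3) = 13*6 + 28*(-3) = 78 - 84 = -6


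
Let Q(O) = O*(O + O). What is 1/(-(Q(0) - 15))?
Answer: 1/15 ≈ 0.066667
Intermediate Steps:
Q(O) = 2*O² (Q(O) = O*(2*O) = 2*O²)
1/(-(Q(0) - 15)) = 1/(-(2*0² - 15)) = 1/(-(2*0 - 15)) = 1/(-(0 - 15)) = 1/(-1*(-15)) = 1/15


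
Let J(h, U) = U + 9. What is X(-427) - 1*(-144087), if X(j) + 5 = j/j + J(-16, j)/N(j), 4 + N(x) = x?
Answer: 62100191/431 ≈ 1.4408e+5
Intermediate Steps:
J(h, U) = 9 + U
N(x) = -4 + x
X(j) = -4 + (9 + j)/(-4 + j) (X(j) = -5 + (j/j + (9 + j)/(-4 + j)) = -5 + (1 + (9 + j)/(-4 + j)) = -4 + (9 + j)/(-4 + j))
X(-427) - 1*(-144087) = (25 - 3*(-427))/(-4 - 427) - 1*(-144087) = (25 + 1281)/(-431) + 144087 = -1/431*1306 + 144087 = -1306/431 + 144087 = 62100191/431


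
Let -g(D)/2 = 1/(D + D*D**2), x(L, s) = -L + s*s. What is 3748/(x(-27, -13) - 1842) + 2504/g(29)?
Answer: -25160211402/823 ≈ -3.0571e+7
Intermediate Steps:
x(L, s) = s**2 - L (x(L, s) = -L + s**2 = s**2 - L)
g(D) = -2/(D + D**3) (g(D) = -2/(D + D*D**2) = -2/(D + D**3))
3748/(x(-27, -13) - 1842) + 2504/g(29) = 3748/(((-13)**2 - 1*(-27)) - 1842) + 2504/((-2/(29 + 29**3))) = 3748/((169 + 27) - 1842) + 2504/((-2/(29 + 24389))) = 3748/(196 - 1842) + 2504/((-2/24418)) = 3748/(-1646) + 2504/((-2*1/24418)) = 3748*(-1/1646) + 2504/(-1/12209) = -1874/823 + 2504*(-12209) = -1874/823 - 30571336 = -25160211402/823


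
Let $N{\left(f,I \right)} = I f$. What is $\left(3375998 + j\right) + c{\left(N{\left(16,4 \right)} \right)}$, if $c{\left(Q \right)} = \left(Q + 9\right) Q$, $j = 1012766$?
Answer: $4393436$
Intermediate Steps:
$c{\left(Q \right)} = Q \left(9 + Q\right)$ ($c{\left(Q \right)} = \left(9 + Q\right) Q = Q \left(9 + Q\right)$)
$\left(3375998 + j\right) + c{\left(N{\left(16,4 \right)} \right)} = \left(3375998 + 1012766\right) + 4 \cdot 16 \left(9 + 4 \cdot 16\right) = 4388764 + 64 \left(9 + 64\right) = 4388764 + 64 \cdot 73 = 4388764 + 4672 = 4393436$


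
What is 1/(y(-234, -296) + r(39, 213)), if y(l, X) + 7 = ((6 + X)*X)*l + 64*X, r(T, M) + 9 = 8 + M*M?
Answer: -1/20060143 ≈ -4.9850e-8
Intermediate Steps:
r(T, M) = -1 + M**2 (r(T, M) = -9 + (8 + M*M) = -9 + (8 + M**2) = -1 + M**2)
y(l, X) = -7 + 64*X + X*l*(6 + X) (y(l, X) = -7 + (((6 + X)*X)*l + 64*X) = -7 + ((X*(6 + X))*l + 64*X) = -7 + (X*l*(6 + X) + 64*X) = -7 + (64*X + X*l*(6 + X)) = -7 + 64*X + X*l*(6 + X))
1/(y(-234, -296) + r(39, 213)) = 1/((-7 + 64*(-296) - 234*(-296)**2 + 6*(-296)*(-234)) + (-1 + 213**2)) = 1/((-7 - 18944 - 234*87616 + 415584) + (-1 + 45369)) = 1/((-7 - 18944 - 20502144 + 415584) + 45368) = 1/(-20105511 + 45368) = 1/(-20060143) = -1/20060143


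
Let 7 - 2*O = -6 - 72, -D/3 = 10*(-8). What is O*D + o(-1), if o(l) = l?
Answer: 10199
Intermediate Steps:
D = 240 (D = -30*(-8) = -3*(-80) = 240)
O = 85/2 (O = 7/2 - (-6 - 72)/2 = 7/2 - ½*(-78) = 7/2 + 39 = 85/2 ≈ 42.500)
O*D + o(-1) = (85/2)*240 - 1 = 10200 - 1 = 10199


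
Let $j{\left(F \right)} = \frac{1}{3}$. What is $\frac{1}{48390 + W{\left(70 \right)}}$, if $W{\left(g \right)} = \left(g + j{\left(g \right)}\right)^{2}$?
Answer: $\frac{9}{480031} \approx 1.8749 \cdot 10^{-5}$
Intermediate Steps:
$j{\left(F \right)} = \frac{1}{3}$
$W{\left(g \right)} = \left(\frac{1}{3} + g\right)^{2}$ ($W{\left(g \right)} = \left(g + \frac{1}{3}\right)^{2} = \left(\frac{1}{3} + g\right)^{2}$)
$\frac{1}{48390 + W{\left(70 \right)}} = \frac{1}{48390 + \frac{\left(1 + 3 \cdot 70\right)^{2}}{9}} = \frac{1}{48390 + \frac{\left(1 + 210\right)^{2}}{9}} = \frac{1}{48390 + \frac{211^{2}}{9}} = \frac{1}{48390 + \frac{1}{9} \cdot 44521} = \frac{1}{48390 + \frac{44521}{9}} = \frac{1}{\frac{480031}{9}} = \frac{9}{480031}$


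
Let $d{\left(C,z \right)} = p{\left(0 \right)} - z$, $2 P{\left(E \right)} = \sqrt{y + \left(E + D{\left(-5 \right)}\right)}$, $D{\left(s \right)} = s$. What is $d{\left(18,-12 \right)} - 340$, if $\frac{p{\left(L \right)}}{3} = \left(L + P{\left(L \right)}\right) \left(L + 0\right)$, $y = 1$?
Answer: $-328$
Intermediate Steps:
$P{\left(E \right)} = \frac{\sqrt{-4 + E}}{2}$ ($P{\left(E \right)} = \frac{\sqrt{1 + \left(E - 5\right)}}{2} = \frac{\sqrt{1 + \left(-5 + E\right)}}{2} = \frac{\sqrt{-4 + E}}{2}$)
$p{\left(L \right)} = 3 L \left(L + \frac{\sqrt{-4 + L}}{2}\right)$ ($p{\left(L \right)} = 3 \left(L + \frac{\sqrt{-4 + L}}{2}\right) \left(L + 0\right) = 3 \left(L + \frac{\sqrt{-4 + L}}{2}\right) L = 3 L \left(L + \frac{\sqrt{-4 + L}}{2}\right)$)
$d{\left(C,z \right)} = - z$ ($d{\left(C,z \right)} = \frac{3}{2} \cdot 0 \left(\sqrt{-4 + 0} + 2 \cdot 0\right) - z = \frac{3}{2} \cdot 0 \left(\sqrt{-4} + 0\right) - z = \frac{3}{2} \cdot 0 \left(2 i + 0\right) - z = \frac{3}{2} \cdot 0 \cdot 2 i - z = 0 - z = - z$)
$d{\left(18,-12 \right)} - 340 = \left(-1\right) \left(-12\right) - 340 = 12 - 340 = -328$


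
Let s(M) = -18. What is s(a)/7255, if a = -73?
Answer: -18/7255 ≈ -0.0024810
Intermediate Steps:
s(a)/7255 = -18/7255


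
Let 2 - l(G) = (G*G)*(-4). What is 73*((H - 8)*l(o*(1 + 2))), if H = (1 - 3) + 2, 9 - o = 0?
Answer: -1704112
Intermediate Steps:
o = 9 (o = 9 - 1*0 = 9 + 0 = 9)
H = 0 (H = -2 + 2 = 0)
l(G) = 2 + 4*G**2 (l(G) = 2 - G*G*(-4) = 2 - G**2*(-4) = 2 - (-4)*G**2 = 2 + 4*G**2)
73*((H - 8)*l(o*(1 + 2))) = 73*((0 - 8)*(2 + 4*(9*(1 + 2))**2)) = 73*(-8*(2 + 4*(9*3)**2)) = 73*(-8*(2 + 4*27**2)) = 73*(-8*(2 + 4*729)) = 73*(-8*(2 + 2916)) = 73*(-8*2918) = 73*(-23344) = -1704112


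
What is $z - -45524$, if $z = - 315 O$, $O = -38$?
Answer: $57494$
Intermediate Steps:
$z = 11970$ ($z = \left(-315\right) \left(-38\right) = 11970$)
$z - -45524 = 11970 - -45524 = 11970 + 45524 = 57494$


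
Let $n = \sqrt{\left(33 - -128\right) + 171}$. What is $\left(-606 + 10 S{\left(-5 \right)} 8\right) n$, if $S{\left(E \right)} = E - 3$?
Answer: $- 2492 \sqrt{83} \approx -22703.0$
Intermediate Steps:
$S{\left(E \right)} = -3 + E$
$n = 2 \sqrt{83}$ ($n = \sqrt{\left(33 + 128\right) + 171} = \sqrt{161 + 171} = \sqrt{332} = 2 \sqrt{83} \approx 18.221$)
$\left(-606 + 10 S{\left(-5 \right)} 8\right) n = \left(-606 + 10 \left(-3 - 5\right) 8\right) 2 \sqrt{83} = \left(-606 + 10 \left(-8\right) 8\right) 2 \sqrt{83} = \left(-606 - 640\right) 2 \sqrt{83} = - 1246 \cdot 2 \sqrt{83} = - 2492 \sqrt{83}$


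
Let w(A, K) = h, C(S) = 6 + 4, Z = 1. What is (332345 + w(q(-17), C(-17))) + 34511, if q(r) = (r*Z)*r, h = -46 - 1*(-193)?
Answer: 367003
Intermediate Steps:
C(S) = 10
h = 147 (h = -46 + 193 = 147)
q(r) = r**2 (q(r) = (r*1)*r = r*r = r**2)
w(A, K) = 147
(332345 + w(q(-17), C(-17))) + 34511 = (332345 + 147) + 34511 = 332492 + 34511 = 367003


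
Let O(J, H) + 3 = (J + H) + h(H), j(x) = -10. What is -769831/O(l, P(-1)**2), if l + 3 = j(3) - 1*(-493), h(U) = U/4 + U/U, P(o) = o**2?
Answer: -3079324/1917 ≈ -1606.3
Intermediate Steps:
h(U) = 1 + U/4 (h(U) = U*(1/4) + 1 = U/4 + 1 = 1 + U/4)
l = 480 (l = -3 + (-10 - 1*(-493)) = -3 + (-10 + 493) = -3 + 483 = 480)
O(J, H) = -2 + J + 5*H/4 (O(J, H) = -3 + ((J + H) + (1 + H/4)) = -3 + ((H + J) + (1 + H/4)) = -3 + (1 + J + 5*H/4) = -2 + J + 5*H/4)
-769831/O(l, P(-1)**2) = -769831/(-2 + 480 + 5*((-1)**2)**2/4) = -769831/(-2 + 480 + (5/4)*1**2) = -769831/(-2 + 480 + (5/4)*1) = -769831/(-2 + 480 + 5/4) = -769831/1917/4 = -769831*4/1917 = -3079324/1917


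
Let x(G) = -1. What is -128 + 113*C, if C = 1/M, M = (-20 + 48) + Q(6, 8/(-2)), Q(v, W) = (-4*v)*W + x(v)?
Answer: -15631/123 ≈ -127.08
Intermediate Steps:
Q(v, W) = -1 - 4*W*v (Q(v, W) = (-4*v)*W - 1 = -4*W*v - 1 = -1 - 4*W*v)
M = 123 (M = (-20 + 48) + (-1 - 4*8/(-2)*6) = 28 + (-1 - 4*8*(-½)*6) = 28 + (-1 - 4*(-4)*6) = 28 + (-1 + 96) = 28 + 95 = 123)
C = 1/123 ≈ 0.0081301
-128 + 113*C = -128 + 113*(1/123) = -128 + 113/123 = -15631/123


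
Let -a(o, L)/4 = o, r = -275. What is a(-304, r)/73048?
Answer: 152/9131 ≈ 0.016647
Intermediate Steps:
a(o, L) = -4*o
a(-304, r)/73048 = -4*(-304)/73048 = 1216*(1/73048) = 152/9131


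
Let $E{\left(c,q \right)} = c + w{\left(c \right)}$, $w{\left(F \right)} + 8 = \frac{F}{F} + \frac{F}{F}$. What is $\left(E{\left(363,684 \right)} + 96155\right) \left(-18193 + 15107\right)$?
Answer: $-297836032$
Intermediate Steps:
$w{\left(F \right)} = -6$ ($w{\left(F \right)} = -8 + \left(\frac{F}{F} + \frac{F}{F}\right) = -8 + \left(1 + 1\right) = -8 + 2 = -6$)
$E{\left(c,q \right)} = -6 + c$ ($E{\left(c,q \right)} = c - 6 = -6 + c$)
$\left(E{\left(363,684 \right)} + 96155\right) \left(-18193 + 15107\right) = \left(\left(-6 + 363\right) + 96155\right) \left(-18193 + 15107\right) = \left(357 + 96155\right) \left(-3086\right) = 96512 \left(-3086\right) = -297836032$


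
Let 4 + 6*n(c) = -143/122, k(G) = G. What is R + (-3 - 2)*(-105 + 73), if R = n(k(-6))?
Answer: 116489/732 ≈ 159.14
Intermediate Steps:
n(c) = -631/732 (n(c) = -2/3 + (-143/122)/6 = -2/3 + (-143*1/122)/6 = -2/3 + (1/6)*(-143/122) = -2/3 - 143/732 = -631/732)
R = -631/732 ≈ -0.86202
R + (-3 - 2)*(-105 + 73) = -631/732 + (-3 - 2)*(-105 + 73) = -631/732 - 5*(-32) = -631/732 + 160 = 116489/732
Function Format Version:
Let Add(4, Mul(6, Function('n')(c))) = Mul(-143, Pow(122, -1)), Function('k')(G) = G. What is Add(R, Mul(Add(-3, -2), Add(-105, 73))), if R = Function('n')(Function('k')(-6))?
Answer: Rational(116489, 732) ≈ 159.14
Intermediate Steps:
Function('n')(c) = Rational(-631, 732) (Function('n')(c) = Add(Rational(-2, 3), Mul(Rational(1, 6), Mul(-143, Pow(122, -1)))) = Add(Rational(-2, 3), Mul(Rational(1, 6), Mul(-143, Rational(1, 122)))) = Add(Rational(-2, 3), Mul(Rational(1, 6), Rational(-143, 122))) = Add(Rational(-2, 3), Rational(-143, 732)) = Rational(-631, 732))
R = Rational(-631, 732) ≈ -0.86202
Add(R, Mul(Add(-3, -2), Add(-105, 73))) = Add(Rational(-631, 732), Mul(Add(-3, -2), Add(-105, 73))) = Add(Rational(-631, 732), Mul(-5, -32)) = Add(Rational(-631, 732), 160) = Rational(116489, 732)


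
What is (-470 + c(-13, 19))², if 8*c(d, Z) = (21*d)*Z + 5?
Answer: 19989841/16 ≈ 1.2494e+6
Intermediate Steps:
c(d, Z) = 5/8 + 21*Z*d/8 (c(d, Z) = ((21*d)*Z + 5)/8 = (21*Z*d + 5)/8 = (5 + 21*Z*d)/8 = 5/8 + 21*Z*d/8)
(-470 + c(-13, 19))² = (-470 + (5/8 + (21/8)*19*(-13)))² = (-470 + (5/8 - 5187/8))² = (-470 - 2591/4)² = (-4471/4)² = 19989841/16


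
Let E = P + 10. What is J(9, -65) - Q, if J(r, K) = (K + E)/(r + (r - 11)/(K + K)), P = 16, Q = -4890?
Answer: 2863005/586 ≈ 4885.7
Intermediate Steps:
E = 26 (E = 16 + 10 = 26)
J(r, K) = (26 + K)/(r + (-11 + r)/(2*K)) (J(r, K) = (K + 26)/(r + (r - 11)/(K + K)) = (26 + K)/(r + (-11 + r)/((2*K))) = (26 + K)/(r + (-11 + r)*(1/(2*K))) = (26 + K)/(r + (-11 + r)/(2*K)))
J(9, -65) - Q = 2*(-65)*(26 - 65)/(-11 + 9 + 2*(-65)*9) - 1*(-4890) = 2*(-65)*(-39)/(-11 + 9 - 1170) + 4890 = 2*(-65)*(-39)/(-1172) + 4890 = 2*(-65)*(-1/1172)*(-39) + 4890 = -2535/586 + 4890 = 2863005/586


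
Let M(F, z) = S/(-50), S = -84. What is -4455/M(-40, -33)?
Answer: -37125/14 ≈ -2651.8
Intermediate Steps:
M(F, z) = 42/25 (M(F, z) = -84/(-50) = -84*(-1/50) = 42/25)
-4455/M(-40, -33) = -4455/42/25 = -4455*25/42 = -37125/14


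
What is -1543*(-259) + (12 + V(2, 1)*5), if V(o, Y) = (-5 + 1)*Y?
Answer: 399629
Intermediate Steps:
V(o, Y) = -4*Y
-1543*(-259) + (12 + V(2, 1)*5) = -1543*(-259) + (12 - 4*1*5) = 399637 + (12 - 4*5) = 399637 + (12 - 20) = 399637 - 8 = 399629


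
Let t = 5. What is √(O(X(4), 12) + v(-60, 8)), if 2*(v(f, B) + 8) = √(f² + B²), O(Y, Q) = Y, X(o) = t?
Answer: √(-3 + 2*√229) ≈ 5.2216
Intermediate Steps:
X(o) = 5
v(f, B) = -8 + √(B² + f²)/2 (v(f, B) = -8 + √(f² + B²)/2 = -8 + √(B² + f²)/2)
√(O(X(4), 12) + v(-60, 8)) = √(5 + (-8 + √(8² + (-60)²)/2)) = √(5 + (-8 + √(64 + 3600)/2)) = √(5 + (-8 + √3664/2)) = √(5 + (-8 + (4*√229)/2)) = √(5 + (-8 + 2*√229)) = √(-3 + 2*√229)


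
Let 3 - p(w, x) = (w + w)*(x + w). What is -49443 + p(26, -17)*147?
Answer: -117798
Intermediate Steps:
p(w, x) = 3 - 2*w*(w + x) (p(w, x) = 3 - (w + w)*(x + w) = 3 - 2*w*(w + x))
-49443 + p(26, -17)*147 = -49443 + (3 - 2*26**2 - 2*26*(-17))*147 = -49443 + (3 - 2*676 + 884)*147 = -49443 + (3 - 1352 + 884)*147 = -49443 - 465*147 = -49443 - 68355 = -117798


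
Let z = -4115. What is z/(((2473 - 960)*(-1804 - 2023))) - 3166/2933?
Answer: -18319865371/16982806183 ≈ -1.0787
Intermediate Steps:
z/(((2473 - 960)*(-1804 - 2023))) - 3166/2933 = -4115*1/((-1804 - 2023)*(2473 - 960)) - 3166/2933 = -4115/(1513*(-3827)) - 3166*1/2933 = -4115/(-5790251) - 3166/2933 = -4115*(-1/5790251) - 3166/2933 = 4115/5790251 - 3166/2933 = -18319865371/16982806183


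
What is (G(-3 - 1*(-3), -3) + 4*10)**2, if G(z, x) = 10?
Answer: 2500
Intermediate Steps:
(G(-3 - 1*(-3), -3) + 4*10)**2 = (10 + 4*10)**2 = (10 + 40)**2 = 50**2 = 2500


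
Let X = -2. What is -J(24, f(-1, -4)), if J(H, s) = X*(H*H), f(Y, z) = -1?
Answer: 1152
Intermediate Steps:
J(H, s) = -2*H² (J(H, s) = -2*H*H = -2*H²)
-J(24, f(-1, -4)) = -(-2)*24² = -(-2)*576 = -1*(-1152) = 1152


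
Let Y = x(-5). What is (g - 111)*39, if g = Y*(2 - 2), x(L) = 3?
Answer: -4329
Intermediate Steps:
Y = 3
g = 0 (g = 3*(2 - 2) = 3*0 = 0)
(g - 111)*39 = (0 - 111)*39 = -111*39 = -4329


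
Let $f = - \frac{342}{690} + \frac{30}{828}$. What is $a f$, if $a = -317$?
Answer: $\frac{100489}{690} \approx 145.64$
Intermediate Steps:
$f = - \frac{317}{690}$ ($f = \left(-342\right) \frac{1}{690} + 30 \cdot \frac{1}{828} = - \frac{57}{115} + \frac{5}{138} = - \frac{317}{690} \approx -0.45942$)
$a f = \left(-317\right) \left(- \frac{317}{690}\right) = \frac{100489}{690}$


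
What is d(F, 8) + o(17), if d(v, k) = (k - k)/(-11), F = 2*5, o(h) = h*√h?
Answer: 17*√17 ≈ 70.093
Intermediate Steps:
o(h) = h^(3/2)
F = 10
d(v, k) = 0 (d(v, k) = 0*(-1/11) = 0)
d(F, 8) + o(17) = 0 + 17^(3/2) = 0 + 17*√17 = 17*√17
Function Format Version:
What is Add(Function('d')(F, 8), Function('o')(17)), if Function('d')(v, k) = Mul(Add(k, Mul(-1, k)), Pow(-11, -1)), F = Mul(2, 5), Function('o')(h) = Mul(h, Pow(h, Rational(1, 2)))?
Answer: Mul(17, Pow(17, Rational(1, 2))) ≈ 70.093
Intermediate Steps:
Function('o')(h) = Pow(h, Rational(3, 2))
F = 10
Function('d')(v, k) = 0 (Function('d')(v, k) = Mul(0, Rational(-1, 11)) = 0)
Add(Function('d')(F, 8), Function('o')(17)) = Add(0, Pow(17, Rational(3, 2))) = Add(0, Mul(17, Pow(17, Rational(1, 2)))) = Mul(17, Pow(17, Rational(1, 2)))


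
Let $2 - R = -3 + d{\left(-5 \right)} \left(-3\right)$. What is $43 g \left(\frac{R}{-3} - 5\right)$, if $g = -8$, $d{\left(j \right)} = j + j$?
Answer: $- \frac{3440}{3} \approx -1146.7$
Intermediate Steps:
$d{\left(j \right)} = 2 j$
$R = -25$ ($R = 2 - \left(-3 + 2 \left(-5\right) \left(-3\right)\right) = 2 - \left(-3 - -30\right) = 2 - \left(-3 + 30\right) = 2 - 27 = -25$)
$43 g \left(\frac{R}{-3} - 5\right) = 43 \left(-8\right) \left(- \frac{25}{-3} - 5\right) = - 344 \left(\left(-25\right) \left(- \frac{1}{3}\right) - 5\right) = - 344 \left(\frac{25}{3} - 5\right) = \left(-344\right) \frac{10}{3} = - \frac{3440}{3}$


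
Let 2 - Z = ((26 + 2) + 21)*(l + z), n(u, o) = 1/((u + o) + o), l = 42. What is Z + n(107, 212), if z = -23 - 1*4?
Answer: -389222/531 ≈ -733.00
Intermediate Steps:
z = -27 (z = -23 - 4 = -27)
n(u, o) = 1/(u + 2*o) (n(u, o) = 1/((o + u) + o) = 1/(u + 2*o))
Z = -733 (Z = 2 - ((26 + 2) + 21)*(42 - 27) = 2 - (28 + 21)*15 = 2 - 49*15 = 2 - 1*735 = 2 - 735 = -733)
Z + n(107, 212) = -733 + 1/(107 + 2*212) = -733 + 1/(107 + 424) = -733 + 1/531 = -389222/531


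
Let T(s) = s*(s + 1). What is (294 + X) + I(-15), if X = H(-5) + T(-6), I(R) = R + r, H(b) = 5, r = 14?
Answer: 328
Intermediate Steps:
T(s) = s*(1 + s)
I(R) = 14 + R (I(R) = R + 14 = 14 + R)
X = 35 (X = 5 - 6*(1 - 6) = 5 - 6*(-5) = 5 + 30 = 35)
(294 + X) + I(-15) = (294 + 35) + (14 - 15) = 329 - 1 = 328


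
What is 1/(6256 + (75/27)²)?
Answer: 81/507361 ≈ 0.00015965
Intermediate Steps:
1/(6256 + (75/27)²) = 1/(6256 + (75*(1/27))²) = 1/(6256 + (25/9)²) = 1/(6256 + 625/81) = 1/(507361/81) = 81/507361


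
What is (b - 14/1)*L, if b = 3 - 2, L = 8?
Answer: -104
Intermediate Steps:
b = 1
(b - 14/1)*L = (1 - 14/1)*8 = (1 - 14*1)*8 = (1 - 14)*8 = -13*8 = -104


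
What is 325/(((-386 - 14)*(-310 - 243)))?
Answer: 13/8848 ≈ 0.0014693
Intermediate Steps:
325/(((-386 - 14)*(-310 - 243))) = 325/((-400*(-553))) = 325/221200 = 325*(1/221200) = 13/8848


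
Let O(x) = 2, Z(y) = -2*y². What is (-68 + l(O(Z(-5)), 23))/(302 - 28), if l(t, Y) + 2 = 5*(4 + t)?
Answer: -20/137 ≈ -0.14599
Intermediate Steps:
l(t, Y) = 18 + 5*t (l(t, Y) = -2 + 5*(4 + t) = -2 + (20 + 5*t) = 18 + 5*t)
(-68 + l(O(Z(-5)), 23))/(302 - 28) = (-68 + (18 + 5*2))/(302 - 28) = (-68 + (18 + 10))/274 = (-68 + 28)*(1/274) = -40*1/274 = -20/137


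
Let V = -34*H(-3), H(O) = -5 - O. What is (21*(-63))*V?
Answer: -89964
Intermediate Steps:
V = 68 (V = -34*(-5 - 1*(-3)) = -34*(-5 + 3) = -34*(-2) = 68)
(21*(-63))*V = (21*(-63))*68 = -1323*68 = -89964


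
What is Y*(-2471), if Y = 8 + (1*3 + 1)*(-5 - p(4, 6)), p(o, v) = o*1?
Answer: 69188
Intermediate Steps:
p(o, v) = o
Y = -28 (Y = 8 + (1*3 + 1)*(-5 - 1*4) = 8 + (3 + 1)*(-5 - 4) = 8 + 4*(-9) = 8 - 36 = -28)
Y*(-2471) = -28*(-2471) = 69188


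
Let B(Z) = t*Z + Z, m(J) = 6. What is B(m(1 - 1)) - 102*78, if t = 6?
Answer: -7914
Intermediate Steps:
B(Z) = 7*Z (B(Z) = 6*Z + Z = 7*Z)
B(m(1 - 1)) - 102*78 = 7*6 - 102*78 = 42 - 7956 = -7914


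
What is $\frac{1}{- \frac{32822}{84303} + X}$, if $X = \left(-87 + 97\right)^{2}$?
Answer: $\frac{84303}{8397478} \approx 0.010039$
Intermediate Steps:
$X = 100$ ($X = 10^{2} = 100$)
$\frac{1}{- \frac{32822}{84303} + X} = \frac{1}{- \frac{32822}{84303} + 100} = \frac{1}{\frac{8397478}{84303}} = \frac{84303}{8397478}$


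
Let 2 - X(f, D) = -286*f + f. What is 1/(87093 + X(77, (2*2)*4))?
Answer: 1/109040 ≈ 9.1710e-6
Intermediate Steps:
X(f, D) = 2 + 285*f (X(f, D) = 2 - (-286*f + f) = 2 - (-285)*f = 2 + 285*f)
1/(87093 + X(77, (2*2)*4)) = 1/(87093 + (2 + 285*77)) = 1/(87093 + (2 + 21945)) = 1/(87093 + 21947) = 1/109040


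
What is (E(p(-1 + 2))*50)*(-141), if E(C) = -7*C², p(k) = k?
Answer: 49350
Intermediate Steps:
(E(p(-1 + 2))*50)*(-141) = (-7*(-1 + 2)²*50)*(-141) = (-7*1²*50)*(-141) = (-7*1*50)*(-141) = -7*50*(-141) = -350*(-141) = 49350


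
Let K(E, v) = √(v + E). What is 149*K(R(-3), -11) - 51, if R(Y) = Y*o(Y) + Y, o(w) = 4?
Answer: -51 + 149*I*√26 ≈ -51.0 + 759.75*I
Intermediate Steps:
R(Y) = 5*Y (R(Y) = Y*4 + Y = 4*Y + Y = 5*Y)
K(E, v) = √(E + v)
149*K(R(-3), -11) - 51 = 149*√(5*(-3) - 11) - 51 = 149*√(-15 - 11) - 51 = 149*√(-26) - 51 = 149*(I*√26) - 51 = 149*I*√26 - 51 = -51 + 149*I*√26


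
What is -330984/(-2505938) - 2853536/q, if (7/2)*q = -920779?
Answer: 12666254077612/1153707542851 ≈ 10.979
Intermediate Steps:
q = -1841558/7 (q = (2/7)*(-920779) = -1841558/7 ≈ -2.6308e+5)
-330984/(-2505938) - 2853536/q = -330984/(-2505938) - 2853536/(-1841558/7) = -330984*(-1/2505938) - 2853536*(-7/1841558) = 165492/1252969 + 9987376/920779 = 12666254077612/1153707542851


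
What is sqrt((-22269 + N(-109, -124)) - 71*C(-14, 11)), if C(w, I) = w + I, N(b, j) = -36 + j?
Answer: 2*I*sqrt(5554) ≈ 149.05*I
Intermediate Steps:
C(w, I) = I + w
sqrt((-22269 + N(-109, -124)) - 71*C(-14, 11)) = sqrt((-22269 + (-36 - 124)) - 71*(11 - 14)) = sqrt((-22269 - 160) - 71*(-3)) = sqrt(-22429 + 213) = sqrt(-22216) = 2*I*sqrt(5554)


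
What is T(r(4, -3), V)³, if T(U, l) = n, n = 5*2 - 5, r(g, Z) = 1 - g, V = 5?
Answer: 125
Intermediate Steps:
n = 5 (n = 10 - 5 = 5)
T(U, l) = 5
T(r(4, -3), V)³ = 5³ = 125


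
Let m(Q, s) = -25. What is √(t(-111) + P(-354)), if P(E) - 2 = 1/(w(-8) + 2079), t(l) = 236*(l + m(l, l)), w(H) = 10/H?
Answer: I*√2216819874530/8311 ≈ 179.15*I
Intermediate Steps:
t(l) = -5900 + 236*l (t(l) = 236*(l - 25) = 236*(-25 + l) = -5900 + 236*l)
P(E) = 16626/8311 (P(E) = 2 + 1/(10/(-8) + 2079) = 2 + 1/(10*(-⅛) + 2079) = 2 + 1/(-5/4 + 2079) = 2 + 1/(8311/4) = 2 + 4/8311 = 16626/8311)
√(t(-111) + P(-354)) = √((-5900 + 236*(-111)) + 16626/8311) = √((-5900 - 26196) + 16626/8311) = √(-32096 + 16626/8311) = √(-266733230/8311) = I*√2216819874530/8311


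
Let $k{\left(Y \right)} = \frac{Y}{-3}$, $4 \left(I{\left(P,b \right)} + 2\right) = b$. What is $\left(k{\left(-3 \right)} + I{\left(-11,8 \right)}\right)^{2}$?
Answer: $1$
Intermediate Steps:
$I{\left(P,b \right)} = -2 + \frac{b}{4}$
$k{\left(Y \right)} = - \frac{Y}{3}$ ($k{\left(Y \right)} = Y \left(- \frac{1}{3}\right) = - \frac{Y}{3}$)
$\left(k{\left(-3 \right)} + I{\left(-11,8 \right)}\right)^{2} = \left(\left(- \frac{1}{3}\right) \left(-3\right) + \left(-2 + \frac{1}{4} \cdot 8\right)\right)^{2} = \left(1 + \left(-2 + 2\right)\right)^{2} = \left(1 + 0\right)^{2} = 1^{2} = 1$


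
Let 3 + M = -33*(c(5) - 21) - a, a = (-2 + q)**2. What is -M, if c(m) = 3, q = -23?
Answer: 34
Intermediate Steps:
a = 625 (a = (-2 - 23)**2 = (-25)**2 = 625)
M = -34 (M = -3 + (-33*(3 - 21) - 1*625) = -3 + (-33*(-18) - 625) = -3 + (594 - 625) = -3 - 31 = -34)
-M = -1*(-34) = 34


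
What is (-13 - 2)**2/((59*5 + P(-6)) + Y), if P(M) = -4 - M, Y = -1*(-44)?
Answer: 225/341 ≈ 0.65982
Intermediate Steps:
Y = 44
(-13 - 2)**2/((59*5 + P(-6)) + Y) = (-13 - 2)**2/((59*5 + (-4 - 1*(-6))) + 44) = (-15)**2/((295 + (-4 + 6)) + 44) = 225/((295 + 2) + 44) = 225/(297 + 44) = 225/341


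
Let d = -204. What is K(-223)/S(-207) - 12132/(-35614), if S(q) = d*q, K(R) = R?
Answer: 252184087/751953996 ≈ 0.33537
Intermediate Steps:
S(q) = -204*q
K(-223)/S(-207) - 12132/(-35614) = -223/((-204*(-207))) - 12132/(-35614) = -223/42228 - 12132*(-1/35614) = -223*1/42228 + 6066/17807 = -223/42228 + 6066/17807 = 252184087/751953996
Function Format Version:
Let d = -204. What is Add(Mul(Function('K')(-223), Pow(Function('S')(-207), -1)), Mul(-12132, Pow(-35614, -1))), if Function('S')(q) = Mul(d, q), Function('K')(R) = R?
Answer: Rational(252184087, 751953996) ≈ 0.33537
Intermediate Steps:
Function('S')(q) = Mul(-204, q)
Add(Mul(Function('K')(-223), Pow(Function('S')(-207), -1)), Mul(-12132, Pow(-35614, -1))) = Add(Mul(-223, Pow(Mul(-204, -207), -1)), Mul(-12132, Pow(-35614, -1))) = Add(Mul(-223, Pow(42228, -1)), Mul(-12132, Rational(-1, 35614))) = Add(Mul(-223, Rational(1, 42228)), Rational(6066, 17807)) = Add(Rational(-223, 42228), Rational(6066, 17807)) = Rational(252184087, 751953996)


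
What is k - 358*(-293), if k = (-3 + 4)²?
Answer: 104895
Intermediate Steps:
k = 1 (k = 1² = 1)
k - 358*(-293) = 1 - 358*(-293) = 1 + 104894 = 104895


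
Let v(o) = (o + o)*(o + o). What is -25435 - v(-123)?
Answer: -85951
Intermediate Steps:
v(o) = 4*o**2 (v(o) = (2*o)*(2*o) = 4*o**2)
-25435 - v(-123) = -25435 - 4*(-123)**2 = -25435 - 4*15129 = -25435 - 1*60516 = -25435 - 60516 = -85951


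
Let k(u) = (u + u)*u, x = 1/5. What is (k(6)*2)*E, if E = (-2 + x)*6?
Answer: -7776/5 ≈ -1555.2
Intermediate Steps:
x = 1/5 ≈ 0.20000
k(u) = 2*u**2 (k(u) = (2*u)*u = 2*u**2)
E = -54/5 (E = (-2 + 1/5)*6 = -9/5*6 = -54/5 ≈ -10.800)
(k(6)*2)*E = ((2*6**2)*2)*(-54/5) = ((2*36)*2)*(-54/5) = (72*2)*(-54/5) = 144*(-54/5) = -7776/5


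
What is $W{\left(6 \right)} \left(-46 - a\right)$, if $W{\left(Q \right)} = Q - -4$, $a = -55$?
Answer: $90$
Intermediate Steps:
$W{\left(Q \right)} = 4 + Q$ ($W{\left(Q \right)} = Q + 4 = 4 + Q$)
$W{\left(6 \right)} \left(-46 - a\right) = \left(4 + 6\right) \left(-46 - -55\right) = 10 \left(-46 + 55\right) = 10 \cdot 9 = 90$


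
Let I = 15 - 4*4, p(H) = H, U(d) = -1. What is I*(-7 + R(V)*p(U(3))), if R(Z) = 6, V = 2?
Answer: 13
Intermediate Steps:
I = -1 (I = 15 - 16 = -1)
I*(-7 + R(V)*p(U(3))) = -(-7 + 6*(-1)) = -(-7 - 6) = -1*(-13) = 13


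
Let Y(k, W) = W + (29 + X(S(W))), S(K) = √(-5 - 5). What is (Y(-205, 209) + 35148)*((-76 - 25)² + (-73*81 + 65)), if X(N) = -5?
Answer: 154013493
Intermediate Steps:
S(K) = I*√10 (S(K) = √(-10) = I*√10)
Y(k, W) = 24 + W (Y(k, W) = W + (29 - 5) = W + 24 = 24 + W)
(Y(-205, 209) + 35148)*((-76 - 25)² + (-73*81 + 65)) = ((24 + 209) + 35148)*((-76 - 25)² + (-73*81 + 65)) = (233 + 35148)*((-101)² + (-5913 + 65)) = 35381*(10201 - 5848) = 35381*4353 = 154013493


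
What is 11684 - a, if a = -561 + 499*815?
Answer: -394440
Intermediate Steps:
a = 406124 (a = -561 + 406685 = 406124)
11684 - a = 11684 - 1*406124 = 11684 - 406124 = -394440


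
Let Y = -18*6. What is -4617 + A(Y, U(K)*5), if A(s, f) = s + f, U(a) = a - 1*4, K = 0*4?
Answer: -4745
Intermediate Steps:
K = 0
U(a) = -4 + a (U(a) = a - 4 = -4 + a)
Y = -108
A(s, f) = f + s
-4617 + A(Y, U(K)*5) = -4617 + ((-4 + 0)*5 - 108) = -4617 + (-4*5 - 108) = -4617 + (-20 - 108) = -4617 - 128 = -4745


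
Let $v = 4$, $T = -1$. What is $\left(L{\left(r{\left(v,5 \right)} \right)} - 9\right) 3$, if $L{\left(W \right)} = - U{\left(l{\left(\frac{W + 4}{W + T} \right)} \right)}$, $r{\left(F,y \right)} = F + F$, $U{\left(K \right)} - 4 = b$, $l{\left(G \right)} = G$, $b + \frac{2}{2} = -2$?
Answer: $-30$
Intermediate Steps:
$b = -3$ ($b = -1 - 2 = -3$)
$U{\left(K \right)} = 1$ ($U{\left(K \right)} = 4 - 3 = 1$)
$r{\left(F,y \right)} = 2 F$
$L{\left(W \right)} = -1$ ($L{\left(W \right)} = \left(-1\right) 1 = -1$)
$\left(L{\left(r{\left(v,5 \right)} \right)} - 9\right) 3 = \left(-1 - 9\right) 3 = \left(-10\right) 3 = -30$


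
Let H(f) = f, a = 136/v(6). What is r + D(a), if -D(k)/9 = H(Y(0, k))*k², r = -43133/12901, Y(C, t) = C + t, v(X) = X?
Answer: -4056616631/38703 ≈ -1.0481e+5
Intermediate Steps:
r = -43133/12901 (r = -43133*1/12901 = -43133/12901 ≈ -3.3434)
a = 68/3 (a = 136/6 = 136*(⅙) = 68/3 ≈ 22.667)
D(k) = -9*k³ (D(k) = -9*(0 + k)*k² = -9*k*k² = -9*k³)
r + D(a) = -43133/12901 - 9*(68/3)³ = -43133/12901 - 9*314432/27 = -43133/12901 - 314432/3 = -4056616631/38703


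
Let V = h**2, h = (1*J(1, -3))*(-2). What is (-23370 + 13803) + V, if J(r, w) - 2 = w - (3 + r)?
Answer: -9467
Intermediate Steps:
J(r, w) = -1 + w - r (J(r, w) = 2 + (w - (3 + r)) = 2 + (w + (-3 - r)) = 2 + (-3 + w - r) = -1 + w - r)
h = 10 (h = (1*(-1 - 3 - 1*1))*(-2) = (1*(-1 - 3 - 1))*(-2) = (1*(-5))*(-2) = -5*(-2) = 10)
V = 100 (V = 10**2 = 100)
(-23370 + 13803) + V = (-23370 + 13803) + 100 = -9567 + 100 = -9467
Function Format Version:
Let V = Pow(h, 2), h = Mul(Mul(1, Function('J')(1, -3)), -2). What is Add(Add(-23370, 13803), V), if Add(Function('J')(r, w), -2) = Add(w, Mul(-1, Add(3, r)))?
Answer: -9467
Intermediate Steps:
Function('J')(r, w) = Add(-1, w, Mul(-1, r)) (Function('J')(r, w) = Add(2, Add(w, Mul(-1, Add(3, r)))) = Add(2, Add(w, Add(-3, Mul(-1, r)))) = Add(2, Add(-3, w, Mul(-1, r))) = Add(-1, w, Mul(-1, r)))
h = 10 (h = Mul(Mul(1, Add(-1, -3, Mul(-1, 1))), -2) = Mul(Mul(1, Add(-1, -3, -1)), -2) = Mul(Mul(1, -5), -2) = Mul(-5, -2) = 10)
V = 100 (V = Pow(10, 2) = 100)
Add(Add(-23370, 13803), V) = Add(Add(-23370, 13803), 100) = Add(-9567, 100) = -9467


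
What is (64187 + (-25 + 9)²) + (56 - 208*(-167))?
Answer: 99235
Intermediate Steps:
(64187 + (-25 + 9)²) + (56 - 208*(-167)) = (64187 + (-16)²) + (56 + 34736) = (64187 + 256) + 34792 = 64443 + 34792 = 99235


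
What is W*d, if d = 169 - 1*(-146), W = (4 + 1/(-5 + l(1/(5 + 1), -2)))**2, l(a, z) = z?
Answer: 32805/7 ≈ 4686.4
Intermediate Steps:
W = 729/49 (W = (4 + 1/(-5 - 2))**2 = (4 + 1/(-7))**2 = (4 - 1/7)**2 = (27/7)**2 = 729/49 ≈ 14.878)
d = 315 (d = 169 + 146 = 315)
W*d = (729/49)*315 = 32805/7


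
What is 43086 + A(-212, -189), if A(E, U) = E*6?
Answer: 41814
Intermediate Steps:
A(E, U) = 6*E
43086 + A(-212, -189) = 43086 + 6*(-212) = 43086 - 1272 = 41814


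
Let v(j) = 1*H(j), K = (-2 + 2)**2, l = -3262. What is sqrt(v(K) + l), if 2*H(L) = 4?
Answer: 2*I*sqrt(815) ≈ 57.096*I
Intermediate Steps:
K = 0 (K = 0**2 = 0)
H(L) = 2 (H(L) = (1/2)*4 = 2)
v(j) = 2 (v(j) = 1*2 = 2)
sqrt(v(K) + l) = sqrt(2 - 3262) = sqrt(-3260) = 2*I*sqrt(815)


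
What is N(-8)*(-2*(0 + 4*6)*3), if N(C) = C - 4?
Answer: 1728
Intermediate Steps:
N(C) = -4 + C
N(-8)*(-2*(0 + 4*6)*3) = (-4 - 8)*(-2*(0 + 4*6)*3) = -12*(-2*(0 + 24))*3 = -12*(-2*24)*3 = -(-576)*3 = -12*(-144) = 1728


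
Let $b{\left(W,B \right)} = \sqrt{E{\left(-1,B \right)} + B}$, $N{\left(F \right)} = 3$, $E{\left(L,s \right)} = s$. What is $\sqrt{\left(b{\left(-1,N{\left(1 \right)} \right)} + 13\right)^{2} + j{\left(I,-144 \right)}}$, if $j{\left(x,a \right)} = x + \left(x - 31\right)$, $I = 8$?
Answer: $\sqrt{160 + 26 \sqrt{6}} \approx 14.956$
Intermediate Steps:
$b{\left(W,B \right)} = \sqrt{2} \sqrt{B}$ ($b{\left(W,B \right)} = \sqrt{B + B} = \sqrt{2 B} = \sqrt{2} \sqrt{B}$)
$j{\left(x,a \right)} = -31 + 2 x$ ($j{\left(x,a \right)} = x + \left(-31 + x\right) = -31 + 2 x$)
$\sqrt{\left(b{\left(-1,N{\left(1 \right)} \right)} + 13\right)^{2} + j{\left(I,-144 \right)}} = \sqrt{\left(\sqrt{2} \sqrt{3} + 13\right)^{2} + \left(-31 + 2 \cdot 8\right)} = \sqrt{\left(\sqrt{6} + 13\right)^{2} + \left(-31 + 16\right)} = \sqrt{\left(13 + \sqrt{6}\right)^{2} - 15} = \sqrt{-15 + \left(13 + \sqrt{6}\right)^{2}}$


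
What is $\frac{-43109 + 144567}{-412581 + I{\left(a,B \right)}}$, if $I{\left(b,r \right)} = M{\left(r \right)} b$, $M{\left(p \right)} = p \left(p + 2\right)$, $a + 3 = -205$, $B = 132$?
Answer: $- \frac{101458}{4091685} \approx -0.024796$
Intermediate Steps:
$a = -208$ ($a = -3 - 205 = -208$)
$M{\left(p \right)} = p \left(2 + p\right)$
$I{\left(b,r \right)} = b r \left(2 + r\right)$ ($I{\left(b,r \right)} = r \left(2 + r\right) b = b r \left(2 + r\right)$)
$\frac{-43109 + 144567}{-412581 + I{\left(a,B \right)}} = \frac{-43109 + 144567}{-412581 - 27456 \left(2 + 132\right)} = \frac{101458}{-412581 - 27456 \cdot 134} = \frac{101458}{-412581 - 3679104} = \frac{101458}{-4091685} = 101458 \left(- \frac{1}{4091685}\right) = - \frac{101458}{4091685}$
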